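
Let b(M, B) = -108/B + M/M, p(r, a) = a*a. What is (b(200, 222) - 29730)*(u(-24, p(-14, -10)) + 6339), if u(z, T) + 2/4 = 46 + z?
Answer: -13992985511/74 ≈ -1.8909e+8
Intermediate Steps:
p(r, a) = a**2
u(z, T) = 91/2 + z (u(z, T) = -1/2 + (46 + z) = 91/2 + z)
b(M, B) = 1 - 108/B (b(M, B) = -108/B + 1 = 1 - 108/B)
(b(200, 222) - 29730)*(u(-24, p(-14, -10)) + 6339) = ((-108 + 222)/222 - 29730)*((91/2 - 24) + 6339) = ((1/222)*114 - 29730)*(43/2 + 6339) = (19/37 - 29730)*(12721/2) = -1099991/37*12721/2 = -13992985511/74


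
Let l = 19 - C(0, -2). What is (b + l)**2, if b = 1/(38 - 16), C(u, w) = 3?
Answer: 124609/484 ≈ 257.46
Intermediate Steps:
b = 1/22 ≈ 0.045455
l = 16 (l = 19 - 1*3 = 19 - 3 = 16)
(b + l)**2 = (1/22 + 16)**2 = (353/22)**2 = 124609/484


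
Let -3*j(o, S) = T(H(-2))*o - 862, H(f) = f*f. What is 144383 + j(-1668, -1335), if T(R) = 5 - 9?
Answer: 427339/3 ≈ 1.4245e+5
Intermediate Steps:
H(f) = f**2
T(R) = -4
j(o, S) = 862/3 + 4*o/3 (j(o, S) = -(-4*o - 862)/3 = -(-862 - 4*o)/3 = 862/3 + 4*o/3)
144383 + j(-1668, -1335) = 144383 + (862/3 + (4/3)*(-1668)) = 144383 + (862/3 - 2224) = 144383 - 5810/3 = 427339/3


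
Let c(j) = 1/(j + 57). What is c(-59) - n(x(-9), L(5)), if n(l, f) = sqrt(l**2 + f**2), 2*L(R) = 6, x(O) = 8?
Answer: -1/2 - sqrt(73) ≈ -9.0440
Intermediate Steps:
L(R) = 3 (L(R) = (1/2)*6 = 3)
n(l, f) = sqrt(f**2 + l**2)
c(j) = 1/(57 + j)
c(-59) - n(x(-9), L(5)) = 1/(57 - 59) - sqrt(3**2 + 8**2) = 1/(-2) - sqrt(9 + 64) = -1/2 - sqrt(73)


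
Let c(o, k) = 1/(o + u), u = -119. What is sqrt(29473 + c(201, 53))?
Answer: sqrt(198176534)/82 ≈ 171.68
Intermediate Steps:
c(o, k) = 1/(-119 + o) (c(o, k) = 1/(o - 119) = 1/(-119 + o))
sqrt(29473 + c(201, 53)) = sqrt(29473 + 1/(-119 + 201)) = sqrt(29473 + 1/82) = sqrt(2416787/82) = sqrt(198176534)/82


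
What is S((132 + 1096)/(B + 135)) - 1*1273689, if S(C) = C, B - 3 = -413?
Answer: -350265703/275 ≈ -1.2737e+6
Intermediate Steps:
B = -410 (B = 3 - 413 = -410)
S((132 + 1096)/(B + 135)) - 1*1273689 = (132 + 1096)/(-410 + 135) - 1*1273689 = 1228/(-275) - 1273689 = 1228*(-1/275) - 1273689 = -1228/275 - 1273689 = -350265703/275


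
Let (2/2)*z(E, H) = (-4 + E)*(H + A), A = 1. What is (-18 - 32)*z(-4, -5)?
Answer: -1600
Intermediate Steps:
z(E, H) = (1 + H)*(-4 + E) (z(E, H) = (-4 + E)*(H + 1) = (-4 + E)*(1 + H) = (1 + H)*(-4 + E))
(-18 - 32)*z(-4, -5) = (-18 - 32)*(-4 - 4 - 4*(-5) - 4*(-5)) = -50*(-4 - 4 + 20 + 20) = -50*32 = -1600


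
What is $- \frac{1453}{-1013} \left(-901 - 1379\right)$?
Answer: $- \frac{3312840}{1013} \approx -3270.3$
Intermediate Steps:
$- \frac{1453}{-1013} \left(-901 - 1379\right) = \left(-1453\right) \left(- \frac{1}{1013}\right) \left(-2280\right) = \frac{1453}{1013} \left(-2280\right) = - \frac{3312840}{1013}$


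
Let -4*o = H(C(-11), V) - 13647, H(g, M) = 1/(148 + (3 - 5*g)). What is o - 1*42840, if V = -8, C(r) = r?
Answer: -32488879/824 ≈ -39428.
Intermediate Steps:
H(g, M) = 1/(151 - 5*g)
o = 2811281/824 (o = -(-1/(-151 + 5*(-11)) - 13647)/4 = -(-1/(-151 - 55) - 13647)/4 = -(-1/(-206) - 13647)/4 = -(-1*(-1/206) - 13647)/4 = -(1/206 - 13647)/4 = -1/4*(-2811281/206) = 2811281/824 ≈ 3411.8)
o - 1*42840 = 2811281/824 - 1*42840 = 2811281/824 - 42840 = -32488879/824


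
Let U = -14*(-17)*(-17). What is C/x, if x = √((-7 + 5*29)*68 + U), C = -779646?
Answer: -389823*√5338/2669 ≈ -10671.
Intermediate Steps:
U = -4046 (U = 238*(-17) = -4046)
x = √5338 (x = √((-7 + 5*29)*68 - 4046) = √((-7 + 145)*68 - 4046) = √(138*68 - 4046) = √(9384 - 4046) = √5338 ≈ 73.062)
C/x = -779646*√5338/5338 = -389823*√5338/2669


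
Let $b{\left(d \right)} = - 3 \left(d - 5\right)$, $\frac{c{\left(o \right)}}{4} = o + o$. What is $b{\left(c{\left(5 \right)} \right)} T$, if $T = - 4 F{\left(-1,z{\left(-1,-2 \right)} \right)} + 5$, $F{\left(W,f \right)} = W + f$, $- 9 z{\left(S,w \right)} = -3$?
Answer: $-805$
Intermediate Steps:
$z{\left(S,w \right)} = \frac{1}{3}$ ($z{\left(S,w \right)} = \left(- \frac{1}{9}\right) \left(-3\right) = \frac{1}{3}$)
$c{\left(o \right)} = 8 o$ ($c{\left(o \right)} = 4 \left(o + o\right) = 4 \cdot 2 o = 8 o$)
$b{\left(d \right)} = 15 - 3 d$ ($b{\left(d \right)} = - 3 \left(-5 + d\right) = 15 - 3 d$)
$T = \frac{23}{3}$ ($T = - 4 \left(-1 + \frac{1}{3}\right) + 5 = \left(-4\right) \left(- \frac{2}{3}\right) + 5 = \frac{8}{3} + 5 = \frac{23}{3} \approx 7.6667$)
$b{\left(c{\left(5 \right)} \right)} T = \left(15 - 3 \cdot 8 \cdot 5\right) \frac{23}{3} = \left(15 - 120\right) \frac{23}{3} = \left(-105\right) \frac{23}{3} = -805$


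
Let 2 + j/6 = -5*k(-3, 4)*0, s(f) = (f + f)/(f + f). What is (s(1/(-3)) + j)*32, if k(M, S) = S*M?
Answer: -352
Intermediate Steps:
k(M, S) = M*S
s(f) = 1 (s(f) = (2*f)/((2*f)) = (2*f)*(1/(2*f)) = 1)
j = -12 (j = -12 + 6*(-(-15)*4*0) = -12 + 6*(-5*(-12)*0) = -12 + 6*(60*0) = -12 + 6*0 = -12 + 0 = -12)
(s(1/(-3)) + j)*32 = (1 - 12)*32 = -11*32 = -352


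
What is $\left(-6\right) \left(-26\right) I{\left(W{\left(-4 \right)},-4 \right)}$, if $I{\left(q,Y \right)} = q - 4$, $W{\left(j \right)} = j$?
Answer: $-1248$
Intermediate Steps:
$I{\left(q,Y \right)} = -4 + q$
$\left(-6\right) \left(-26\right) I{\left(W{\left(-4 \right)},-4 \right)} = \left(-6\right) \left(-26\right) \left(-4 - 4\right) = 156 \left(-8\right) = -1248$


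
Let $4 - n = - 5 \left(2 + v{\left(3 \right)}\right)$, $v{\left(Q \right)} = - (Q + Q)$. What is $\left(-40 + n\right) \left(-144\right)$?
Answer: $8064$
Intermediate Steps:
$v{\left(Q \right)} = - 2 Q$
$n = -16$ ($n = 4 - - 5 \left(2 - 6\right) = 4 - \left(-5\right) \left(-4\right) = 4 - 20 = -16$)
$\left(-40 + n\right) \left(-144\right) = \left(-40 - 16\right) \left(-144\right) = \left(-56\right) \left(-144\right) = 8064$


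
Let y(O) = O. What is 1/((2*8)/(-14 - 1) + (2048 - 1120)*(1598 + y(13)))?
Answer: 15/22425104 ≈ 6.6889e-7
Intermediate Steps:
1/((2*8)/(-14 - 1) + (2048 - 1120)*(1598 + y(13))) = 1/((2*8)/(-14 - 1) + (2048 - 1120)*(1598 + 13)) = 1/(16/(-15) + 928*1611) = 1/(16*(-1/15) + 1495008) = 1/(-16/15 + 1495008) = 1/(22425104/15) = 15/22425104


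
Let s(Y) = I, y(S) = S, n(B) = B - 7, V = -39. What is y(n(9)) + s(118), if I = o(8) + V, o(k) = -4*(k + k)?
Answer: -101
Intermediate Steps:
o(k) = -8*k
n(B) = -7 + B
I = -103 (I = -8*8 - 39 = -64 - 39 = -103)
s(Y) = -103
y(n(9)) + s(118) = (-7 + 9) - 103 = 2 - 103 = -101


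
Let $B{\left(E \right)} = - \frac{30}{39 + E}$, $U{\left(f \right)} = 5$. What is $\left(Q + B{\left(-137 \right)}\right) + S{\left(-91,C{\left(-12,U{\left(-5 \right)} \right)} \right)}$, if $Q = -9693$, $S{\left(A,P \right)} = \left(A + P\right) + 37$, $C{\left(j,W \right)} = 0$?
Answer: $- \frac{477588}{49} \approx -9746.7$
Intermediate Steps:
$S{\left(A,P \right)} = 37 + A + P$
$\left(Q + B{\left(-137 \right)}\right) + S{\left(-91,C{\left(-12,U{\left(-5 \right)} \right)} \right)} = \left(-9693 - \frac{30}{39 - 137}\right) + \left(37 - 91 + 0\right) = \left(-9693 - \frac{30}{-98}\right) - 54 = \left(-9693 - - \frac{15}{49}\right) - 54 = \left(-9693 + \frac{15}{49}\right) - 54 = - \frac{474942}{49} - 54 = - \frac{477588}{49}$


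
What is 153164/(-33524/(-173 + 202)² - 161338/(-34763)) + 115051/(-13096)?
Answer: -1013111156475007/232501315848 ≈ -4357.4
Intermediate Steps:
153164/(-33524/(-173 + 202)² - 161338/(-34763)) + 115051/(-13096) = 153164/(-33524/(29²) - 161338*(-1/34763)) + 115051*(-1/13096) = 153164/(-33524/841 + 161338/34763) - 115051/13096 = 153164/(-33524*1/841 + 161338/34763) - 115051/13096 = 153164/(-1156/29 + 161338/34763) - 115051/13096 = 153164/(-35507226/1008127) - 115051/13096 = 153164*(-1008127/35507226) - 115051/13096 = -77204381914/17753613 - 115051/13096 = -1013111156475007/232501315848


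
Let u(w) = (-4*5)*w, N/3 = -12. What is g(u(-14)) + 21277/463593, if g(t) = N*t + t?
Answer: -4543190123/463593 ≈ -9800.0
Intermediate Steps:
N = -36 (N = 3*(-12) = -36)
u(w) = -20*w
g(t) = -35*t (g(t) = -36*t + t = -35*t)
g(u(-14)) + 21277/463593 = -(-700)*(-14) + 21277/463593 = -35*280 + 21277*(1/463593) = -9800 + 21277/463593 = -4543190123/463593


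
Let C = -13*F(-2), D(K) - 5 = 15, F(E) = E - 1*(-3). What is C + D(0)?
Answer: 7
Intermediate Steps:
F(E) = 3 + E (F(E) = E + 3 = 3 + E)
D(K) = 20 (D(K) = 5 + 15 = 20)
C = -13 (C = -13*(3 - 2) = -13*1 = -13)
C + D(0) = -13 + 20 = 7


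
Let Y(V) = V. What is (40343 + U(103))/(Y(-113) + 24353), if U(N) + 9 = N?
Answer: 13479/8080 ≈ 1.6682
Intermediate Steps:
U(N) = -9 + N
(40343 + U(103))/(Y(-113) + 24353) = (40343 + (-9 + 103))/(-113 + 24353) = (40343 + 94)/24240 = 40437*(1/24240) = 13479/8080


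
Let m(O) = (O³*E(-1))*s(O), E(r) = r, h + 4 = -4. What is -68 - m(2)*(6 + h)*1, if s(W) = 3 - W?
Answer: -84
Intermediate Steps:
h = -8 (h = -4 - 4 = -8)
m(O) = -O³*(3 - O) (m(O) = (O³*(-1))*(3 - O) = (-O³)*(3 - O) = -O³*(3 - O))
-68 - m(2)*(6 + h)*1 = -68 - 2³*(-3 + 2)*(6 - 8)*1 = -68 - 8*(-1)*(-2*1) = -68 - (-8)*(-2) = -68 - 1*16 = -68 - 16 = -84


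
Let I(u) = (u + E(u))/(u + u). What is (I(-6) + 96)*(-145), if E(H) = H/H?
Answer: -167765/12 ≈ -13980.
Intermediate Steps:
E(H) = 1
I(u) = (1 + u)/(2*u) (I(u) = (u + 1)/(u + u) = (1 + u)/((2*u)) = (1 + u)*(1/(2*u)) = (1 + u)/(2*u))
(I(-6) + 96)*(-145) = ((1/2)*(1 - 6)/(-6) + 96)*(-145) = ((1/2)*(-1/6)*(-5) + 96)*(-145) = (5/12 + 96)*(-145) = (1157/12)*(-145) = -167765/12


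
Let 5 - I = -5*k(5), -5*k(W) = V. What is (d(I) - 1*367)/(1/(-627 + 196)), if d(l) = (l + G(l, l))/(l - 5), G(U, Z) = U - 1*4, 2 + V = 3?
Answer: 159901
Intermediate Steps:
V = 1 (V = -2 + 3 = 1)
G(U, Z) = -4 + U (G(U, Z) = U - 4 = -4 + U)
k(W) = -⅕ (k(W) = -⅕*1 = -⅕)
I = 4 (I = 5 - (-5)*(-1)/5 = 5 - 1*1 = 5 - 1 = 4)
d(l) = (-4 + 2*l)/(-5 + l) (d(l) = (l + (-4 + l))/(l - 5) = (-4 + 2*l)/(-5 + l))
(d(I) - 1*367)/(1/(-627 + 196)) = (2*(-2 + 4)/(-5 + 4) - 1*367)/(1/(-627 + 196)) = (2*2/(-1) - 367)/(1/(-431)) = (2*(-1)*2 - 367)/(-1/431) = (-4 - 367)*(-431) = -371*(-431) = 159901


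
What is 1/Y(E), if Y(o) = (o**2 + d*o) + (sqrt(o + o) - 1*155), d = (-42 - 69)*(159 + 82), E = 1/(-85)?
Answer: 8337368225/1331627217771 - 614125*I*sqrt(170)/1331627217771 ≈ 0.006261 - 6.0131e-6*I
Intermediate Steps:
E = -1/85 ≈ -0.011765
d = -26751 (d = -111*241 = -26751)
Y(o) = -155 + o**2 - 26751*o + sqrt(2)*sqrt(o) (Y(o) = (o**2 - 26751*o) + (sqrt(o + o) - 1*155) = (o**2 - 26751*o) + (sqrt(2*o) - 155) = (o**2 - 26751*o) + (sqrt(2)*sqrt(o) - 155) = (o**2 - 26751*o) + (-155 + sqrt(2)*sqrt(o)) = -155 + o**2 - 26751*o + sqrt(2)*sqrt(o))
1/Y(E) = 1/(-155 + (-1/85)**2 - 26751*(-1/85) + sqrt(2)*sqrt(-1/85)) = 1/(-155 + 1/7225 + 26751/85 + sqrt(2)*(I*sqrt(85)/85)) = 1/(-155 + 1/7225 + 26751/85 + I*sqrt(170)/85) = 1/(1153961/7225 + I*sqrt(170)/85)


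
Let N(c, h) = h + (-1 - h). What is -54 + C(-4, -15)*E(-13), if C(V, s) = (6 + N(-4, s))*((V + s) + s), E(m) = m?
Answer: 2156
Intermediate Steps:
N(c, h) = -1
C(V, s) = 5*V + 10*s (C(V, s) = (6 - 1)*((V + s) + s) = 5*(V + 2*s) = 5*V + 10*s)
-54 + C(-4, -15)*E(-13) = -54 + (5*(-4) + 10*(-15))*(-13) = -54 + (-20 - 150)*(-13) = -54 - 170*(-13) = -54 + 2210 = 2156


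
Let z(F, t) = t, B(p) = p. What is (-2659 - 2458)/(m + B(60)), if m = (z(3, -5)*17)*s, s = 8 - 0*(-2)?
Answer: 5117/620 ≈ 8.2532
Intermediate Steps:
s = 8 (s = 8 - 1*0 = 8 + 0 = 8)
m = -680 (m = -5*17*8 = -85*8 = -680)
(-2659 - 2458)/(m + B(60)) = (-2659 - 2458)/(-680 + 60) = -5117/(-620) = -5117*(-1/620) = 5117/620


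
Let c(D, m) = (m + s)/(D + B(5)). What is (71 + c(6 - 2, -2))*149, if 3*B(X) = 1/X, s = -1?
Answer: 638614/61 ≈ 10469.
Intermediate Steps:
B(X) = 1/(3*X)
c(D, m) = (-1 + m)/(1/15 + D) (c(D, m) = (m - 1)/(D + (1/3)/5) = (-1 + m)/(D + (1/3)*(1/5)) = (-1 + m)/(D + 1/15) = (-1 + m)/(1/15 + D))
(71 + c(6 - 2, -2))*149 = (71 + 15*(-1 - 2)/(1 + 15*(6 - 2)))*149 = (71 + 15*(-3)/(1 + 15*4))*149 = (71 + 15*(-3)/(1 + 60))*149 = (71 + 15*(-3)/61)*149 = (71 + 15*(1/61)*(-3))*149 = (71 - 45/61)*149 = (4286/61)*149 = 638614/61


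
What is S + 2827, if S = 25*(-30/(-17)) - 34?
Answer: 48231/17 ≈ 2837.1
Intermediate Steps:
S = 172/17 (S = 25*(-30*(-1/17)) - 34 = 25*(30/17) - 34 = 750/17 - 34 = 172/17 ≈ 10.118)
S + 2827 = 172/17 + 2827 = 48231/17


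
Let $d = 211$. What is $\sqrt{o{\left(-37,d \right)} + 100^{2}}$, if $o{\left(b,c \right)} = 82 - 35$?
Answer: $\sqrt{10047} \approx 100.23$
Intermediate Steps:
$o{\left(b,c \right)} = 47$ ($o{\left(b,c \right)} = 82 - 35 = 47$)
$\sqrt{o{\left(-37,d \right)} + 100^{2}} = \sqrt{47 + 100^{2}} = \sqrt{47 + 10000} = \sqrt{10047}$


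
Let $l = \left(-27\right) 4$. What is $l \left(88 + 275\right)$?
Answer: $-39204$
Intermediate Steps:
$l = -108$
$l \left(88 + 275\right) = - 108 \left(88 + 275\right) = \left(-108\right) 363 = -39204$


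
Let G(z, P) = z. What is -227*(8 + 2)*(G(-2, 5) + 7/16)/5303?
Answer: 28375/42424 ≈ 0.66884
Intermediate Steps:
-227*(8 + 2)*(G(-2, 5) + 7/16)/5303 = -227*(8 + 2)*(-2 + 7/16)/5303 = -2270*(-2 + 7*(1/16))*(1/5303) = -2270*(-2 + 7/16)*(1/5303) = -2270*(-25)/16*(1/5303) = -227*(-125/8)*(1/5303) = (28375/8)*(1/5303) = 28375/42424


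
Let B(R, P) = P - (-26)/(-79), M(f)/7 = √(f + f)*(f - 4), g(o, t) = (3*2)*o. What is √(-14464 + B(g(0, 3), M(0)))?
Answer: 43*I*√48822/79 ≈ 120.27*I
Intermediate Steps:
g(o, t) = 6*o
M(f) = 7*√2*√f*(-4 + f) (M(f) = 7*(√(f + f)*(f - 4)) = 7*(√(2*f)*(-4 + f)) = 7*((√2*√f)*(-4 + f)) = 7*(√2*√f*(-4 + f)) = 7*√2*√f*(-4 + f))
B(R, P) = -26/79 + P (B(R, P) = P - (-26)*(-1)/79 = P - 1*26/79 = P - 26/79 = -26/79 + P)
√(-14464 + B(g(0, 3), M(0))) = √(-14464 + (-26/79 + 7*√2*√0*(-4 + 0))) = √(-14464 + (-26/79 + 7*√2*0*(-4))) = √(-14464 + (-26/79 + 0)) = √(-14464 - 26/79) = √(-1142682/79) = 43*I*√48822/79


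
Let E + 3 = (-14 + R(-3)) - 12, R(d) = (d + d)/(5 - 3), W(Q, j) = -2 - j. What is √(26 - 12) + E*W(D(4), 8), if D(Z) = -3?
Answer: 320 + √14 ≈ 323.74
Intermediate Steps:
R(d) = d (R(d) = (2*d)/2 = (2*d)*(½) = d)
E = -32 (E = -3 + ((-14 - 3) - 12) = -3 + (-17 - 12) = -3 - 29 = -32)
√(26 - 12) + E*W(D(4), 8) = √(26 - 12) - 32*(-2 - 1*8) = √14 - 32*(-2 - 8) = √14 - 32*(-10) = √14 + 320 = 320 + √14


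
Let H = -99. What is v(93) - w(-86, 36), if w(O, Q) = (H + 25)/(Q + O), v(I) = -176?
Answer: -4437/25 ≈ -177.48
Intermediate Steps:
w(O, Q) = -74/(O + Q) (w(O, Q) = (-99 + 25)/(Q + O) = -74/(O + Q))
v(93) - w(-86, 36) = -176 - (-74)/(-86 + 36) = -176 - (-74)/(-50) = -176 - (-74)*(-1)/50 = -176 - 1*37/25 = -176 - 37/25 = -4437/25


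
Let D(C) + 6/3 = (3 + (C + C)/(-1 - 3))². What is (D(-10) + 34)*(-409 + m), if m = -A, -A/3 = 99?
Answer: -10752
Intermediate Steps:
D(C) = -2 + (3 - C/2)² (D(C) = -2 + (3 + (C + C)/(-1 - 3))² = -2 + (3 + (2*C)/(-4))² = -2 + (3 + (2*C)*(-¼))² = -2 + (3 - C/2)²)
A = -297 (A = -3*99 = -297)
m = 297 (m = -1*(-297) = 297)
(D(-10) + 34)*(-409 + m) = ((-2 + (-6 - 10)²/4) + 34)*(-409 + 297) = ((-2 + (¼)*(-16)²) + 34)*(-112) = ((-2 + (¼)*256) + 34)*(-112) = ((-2 + 64) + 34)*(-112) = (62 + 34)*(-112) = 96*(-112) = -10752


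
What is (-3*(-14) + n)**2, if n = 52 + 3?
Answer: 9409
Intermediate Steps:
n = 55
(-3*(-14) + n)**2 = (-3*(-14) + 55)**2 = (42 + 55)**2 = 97**2 = 9409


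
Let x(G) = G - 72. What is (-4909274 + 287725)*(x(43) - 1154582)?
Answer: 5336091312439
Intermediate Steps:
x(G) = -72 + G
(-4909274 + 287725)*(x(43) - 1154582) = (-4909274 + 287725)*((-72 + 43) - 1154582) = -4621549*(-29 - 1154582) = -4621549*(-1154611) = 5336091312439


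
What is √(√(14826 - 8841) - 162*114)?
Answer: √(-18468 + 3*√665) ≈ 135.61*I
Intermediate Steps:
√(√(14826 - 8841) - 162*114) = √(√5985 - 18468) = √(3*√665 - 18468) = √(-18468 + 3*√665)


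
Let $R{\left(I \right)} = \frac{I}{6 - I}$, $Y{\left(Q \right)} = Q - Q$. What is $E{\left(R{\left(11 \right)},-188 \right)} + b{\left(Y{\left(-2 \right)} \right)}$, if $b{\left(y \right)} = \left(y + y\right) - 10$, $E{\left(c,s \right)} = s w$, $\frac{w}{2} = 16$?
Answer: $-6026$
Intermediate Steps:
$Y{\left(Q \right)} = 0$
$w = 32$ ($w = 2 \cdot 16 = 32$)
$E{\left(c,s \right)} = 32 s$ ($E{\left(c,s \right)} = s 32 = 32 s$)
$b{\left(y \right)} = -10 + 2 y$ ($b{\left(y \right)} = 2 y - 10 = -10 + 2 y$)
$E{\left(R{\left(11 \right)},-188 \right)} + b{\left(Y{\left(-2 \right)} \right)} = 32 \left(-188\right) + \left(-10 + 2 \cdot 0\right) = -6016 + \left(-10 + 0\right) = -6016 - 10 = -6026$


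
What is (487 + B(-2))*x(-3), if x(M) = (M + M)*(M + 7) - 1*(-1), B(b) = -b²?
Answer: -11109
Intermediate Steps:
x(M) = 1 + 2*M*(7 + M) (x(M) = (2*M)*(7 + M) + 1 = 2*M*(7 + M) + 1 = 1 + 2*M*(7 + M))
(487 + B(-2))*x(-3) = (487 - 1*(-2)²)*(1 + 2*(-3)² + 14*(-3)) = (487 - 1*4)*(1 + 2*9 - 42) = (487 - 4)*(1 + 18 - 42) = 483*(-23) = -11109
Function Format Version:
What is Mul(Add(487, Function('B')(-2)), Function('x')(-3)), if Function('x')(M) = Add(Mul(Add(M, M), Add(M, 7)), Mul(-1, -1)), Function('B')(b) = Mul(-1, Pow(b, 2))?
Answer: -11109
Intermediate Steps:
Function('x')(M) = Add(1, Mul(2, M, Add(7, M))) (Function('x')(M) = Add(Mul(Mul(2, M), Add(7, M)), 1) = Add(Mul(2, M, Add(7, M)), 1) = Add(1, Mul(2, M, Add(7, M))))
Mul(Add(487, Function('B')(-2)), Function('x')(-3)) = Mul(Add(487, Mul(-1, Pow(-2, 2))), Add(1, Mul(2, Pow(-3, 2)), Mul(14, -3))) = Mul(Add(487, Mul(-1, 4)), Add(1, Mul(2, 9), -42)) = Mul(Add(487, -4), Add(1, 18, -42)) = Mul(483, -23) = -11109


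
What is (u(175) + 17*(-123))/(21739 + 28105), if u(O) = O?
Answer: -479/12461 ≈ -0.038440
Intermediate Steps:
(u(175) + 17*(-123))/(21739 + 28105) = (175 + 17*(-123))/(21739 + 28105) = (175 - 2091)/49844 = -1916*1/49844 = -479/12461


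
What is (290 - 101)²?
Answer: 35721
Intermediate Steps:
(290 - 101)² = 189² = 35721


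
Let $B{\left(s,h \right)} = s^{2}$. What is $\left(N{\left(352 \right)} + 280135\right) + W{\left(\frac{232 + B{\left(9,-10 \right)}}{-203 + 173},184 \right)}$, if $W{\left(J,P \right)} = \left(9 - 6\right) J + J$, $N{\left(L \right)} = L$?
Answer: $\frac{4206679}{15} \approx 2.8045 \cdot 10^{5}$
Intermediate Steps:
$W{\left(J,P \right)} = 4 J$ ($W{\left(J,P \right)} = 3 J + J = 4 J$)
$\left(N{\left(352 \right)} + 280135\right) + W{\left(\frac{232 + B{\left(9,-10 \right)}}{-203 + 173},184 \right)} = \left(352 + 280135\right) + 4 \frac{232 + 9^{2}}{-203 + 173} = 280487 + 4 \frac{232 + 81}{-30} = 280487 + 4 \cdot 313 \left(- \frac{1}{30}\right) = 280487 + 4 \left(- \frac{313}{30}\right) = 280487 - \frac{626}{15} = \frac{4206679}{15}$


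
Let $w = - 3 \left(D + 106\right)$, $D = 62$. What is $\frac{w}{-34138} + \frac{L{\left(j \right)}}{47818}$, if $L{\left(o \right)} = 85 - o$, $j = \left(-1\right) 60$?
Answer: $\frac{14525141}{816205442} \approx 0.017796$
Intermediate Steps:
$j = -60$
$w = -504$ ($w = - 3 \left(62 + 106\right) = \left(-3\right) 168 = -504$)
$\frac{w}{-34138} + \frac{L{\left(j \right)}}{47818} = - \frac{504}{-34138} + \frac{85 - -60}{47818} = \left(-504\right) \left(- \frac{1}{34138}\right) + \left(85 + 60\right) \frac{1}{47818} = \frac{252}{17069} + 145 \cdot \frac{1}{47818} = \frac{252}{17069} + \frac{145}{47818} = \frac{14525141}{816205442}$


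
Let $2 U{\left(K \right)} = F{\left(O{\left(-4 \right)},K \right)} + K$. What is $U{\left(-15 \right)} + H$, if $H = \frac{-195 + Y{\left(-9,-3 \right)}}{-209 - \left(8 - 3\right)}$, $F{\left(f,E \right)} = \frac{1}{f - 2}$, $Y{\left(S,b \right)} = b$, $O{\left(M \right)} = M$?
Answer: $- \frac{8549}{1284} \approx -6.6581$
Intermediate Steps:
$F{\left(f,E \right)} = \frac{1}{-2 + f}$
$U{\left(K \right)} = - \frac{1}{12} + \frac{K}{2}$ ($U{\left(K \right)} = \frac{\frac{1}{-2 - 4} + K}{2} = \frac{\frac{1}{-6} + K}{2} = \frac{- \frac{1}{6} + K}{2} = - \frac{1}{12} + \frac{K}{2}$)
$H = \frac{99}{107}$ ($H = \frac{-195 - 3}{-209 - \left(8 - 3\right)} = - \frac{198}{-209 - 5} = - \frac{198}{-214} = \left(-198\right) \left(- \frac{1}{214}\right) = \frac{99}{107} \approx 0.92523$)
$U{\left(-15 \right)} + H = \left(- \frac{1}{12} + \frac{1}{2} \left(-15\right)\right) + \frac{99}{107} = \left(- \frac{1}{12} - \frac{15}{2}\right) + \frac{99}{107} = - \frac{91}{12} + \frac{99}{107} = - \frac{8549}{1284}$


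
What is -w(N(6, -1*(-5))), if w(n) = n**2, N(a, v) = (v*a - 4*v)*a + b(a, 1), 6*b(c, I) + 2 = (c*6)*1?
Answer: -38809/9 ≈ -4312.1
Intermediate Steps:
b(c, I) = -1/3 + c (b(c, I) = -1/3 + ((c*6)*1)/6 = -1/3 + ((6*c)*1)/6 = -1/3 + (6*c)/6 = -1/3 + c)
N(a, v) = -1/3 + a + a*(-4*v + a*v) (N(a, v) = (v*a - 4*v)*a + (-1/3 + a) = (a*v - 4*v)*a + (-1/3 + a) = (-4*v + a*v)*a + (-1/3 + a) = a*(-4*v + a*v) + (-1/3 + a) = -1/3 + a + a*(-4*v + a*v))
-w(N(6, -1*(-5))) = -(-1/3 + 6 - 1*(-5)*6**2 - 4*6*(-1*(-5)))**2 = -(-1/3 + 6 + 5*36 - 4*6*5)**2 = -(-1/3 + 6 + 180 - 120)**2 = -(197/3)**2 = -1*38809/9 = -38809/9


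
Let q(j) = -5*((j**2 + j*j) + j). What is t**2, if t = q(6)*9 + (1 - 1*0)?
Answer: 12313081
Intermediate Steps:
q(j) = -10*j**2 - 5*j (q(j) = -5*((j**2 + j**2) + j) = -5*(2*j**2 + j) = -5*(j + 2*j**2) = -10*j**2 - 5*j)
t = -3509 (t = -5*6*(1 + 2*6)*9 + (1 - 1*0) = -5*6*(1 + 12)*9 + (1 + 0) = -5*6*13*9 + 1 = -390*9 + 1 = -3510 + 1 = -3509)
t**2 = (-3509)**2 = 12313081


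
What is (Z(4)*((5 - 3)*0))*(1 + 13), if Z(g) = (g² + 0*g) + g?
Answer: 0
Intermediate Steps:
Z(g) = g + g² (Z(g) = (g² + 0) + g = g² + g = g + g²)
(Z(4)*((5 - 3)*0))*(1 + 13) = ((4*(1 + 4))*((5 - 3)*0))*(1 + 13) = ((4*5)*(2*0))*14 = (20*0)*14 = 0*14 = 0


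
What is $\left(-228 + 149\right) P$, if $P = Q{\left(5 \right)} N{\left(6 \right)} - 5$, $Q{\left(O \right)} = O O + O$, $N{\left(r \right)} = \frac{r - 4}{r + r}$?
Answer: $0$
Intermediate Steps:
$N{\left(r \right)} = \frac{-4 + r}{2 r}$
$Q{\left(O \right)} = O + O^{2}$ ($Q{\left(O \right)} = O^{2} + O = O + O^{2}$)
$P = 0$ ($P = 5 \left(1 + 5\right) \frac{-4 + 6}{2 \cdot 6} - 5 = 5 \cdot 6 \cdot \frac{1}{2} \cdot \frac{1}{6} \cdot 2 - 5 = 30 \cdot \frac{1}{6} - 5 = 5 - 5 = 0$)
$\left(-228 + 149\right) P = \left(-228 + 149\right) 0 = \left(-79\right) 0 = 0$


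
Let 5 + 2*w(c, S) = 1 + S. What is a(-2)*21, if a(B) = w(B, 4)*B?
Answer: 0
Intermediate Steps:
w(c, S) = -2 + S/2 (w(c, S) = -5/2 + (1 + S)/2 = -5/2 + (½ + S/2) = -2 + S/2)
a(B) = 0 (a(B) = (-2 + (½)*4)*B = (-2 + 2)*B = 0*B = 0)
a(-2)*21 = 0*21 = 0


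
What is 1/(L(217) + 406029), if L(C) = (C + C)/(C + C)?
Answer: 1/406030 ≈ 2.4629e-6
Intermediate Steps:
L(C) = 1 (L(C) = (2*C)/((2*C)) = (2*C)*(1/(2*C)) = 1)
1/(L(217) + 406029) = 1/(1 + 406029) = 1/406030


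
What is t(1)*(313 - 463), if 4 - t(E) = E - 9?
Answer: -1800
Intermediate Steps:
t(E) = 13 - E (t(E) = 4 - (E - 9) = 4 - (-9 + E) = 4 + (9 - E) = 13 - E)
t(1)*(313 - 463) = (13 - 1*1)*(313 - 463) = (13 - 1)*(-150) = 12*(-150) = -1800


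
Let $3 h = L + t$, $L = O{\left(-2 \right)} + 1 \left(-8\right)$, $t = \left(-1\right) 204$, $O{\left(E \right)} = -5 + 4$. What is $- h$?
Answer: $71$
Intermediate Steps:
$O{\left(E \right)} = -1$
$t = -204$
$L = -9$ ($L = -1 + 1 \left(-8\right) = -1 - 8 = -9$)
$h = -71$ ($h = \frac{-9 - 204}{3} = \frac{1}{3} \left(-213\right) = -71$)
$- h = \left(-1\right) \left(-71\right) = 71$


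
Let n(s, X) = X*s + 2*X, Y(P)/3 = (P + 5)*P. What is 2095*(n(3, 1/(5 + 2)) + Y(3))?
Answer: 1066355/7 ≈ 1.5234e+5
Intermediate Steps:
Y(P) = 3*P*(5 + P) (Y(P) = 3*((P + 5)*P) = 3*((5 + P)*P) = 3*(P*(5 + P)) = 3*P*(5 + P))
n(s, X) = 2*X + X*s
2095*(n(3, 1/(5 + 2)) + Y(3)) = 2095*((2 + 3)/(5 + 2) + 3*3*(5 + 3)) = 2095*(5/7 + 3*3*8) = 2095*((⅐)*5 + 72) = 2095*(5/7 + 72) = 2095*(509/7) = 1066355/7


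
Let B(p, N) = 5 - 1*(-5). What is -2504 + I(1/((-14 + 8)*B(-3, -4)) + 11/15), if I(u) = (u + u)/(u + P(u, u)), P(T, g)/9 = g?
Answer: -12519/5 ≈ -2503.8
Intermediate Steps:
P(T, g) = 9*g
B(p, N) = 10 (B(p, N) = 5 + 5 = 10)
I(u) = 1/5 (I(u) = (u + u)/(u + 9*u) = (2*u)/((10*u)) = (2*u)*(1/(10*u)) = 1/5)
-2504 + I(1/((-14 + 8)*B(-3, -4)) + 11/15) = -2504 + 1/5 = -12519/5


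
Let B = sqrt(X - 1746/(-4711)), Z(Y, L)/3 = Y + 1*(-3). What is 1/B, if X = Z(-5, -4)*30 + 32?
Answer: -I*sqrt(15260917042)/3239422 ≈ -0.038135*I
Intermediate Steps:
Z(Y, L) = -9 + 3*Y (Z(Y, L) = 3*(Y + 1*(-3)) = 3*(Y - 3) = 3*(-3 + Y) = -9 + 3*Y)
X = -688 (X = (-9 + 3*(-5))*30 + 32 = (-9 - 15)*30 + 32 = -24*30 + 32 = -720 + 32 = -688)
B = I*sqrt(15260917042)/4711 (B = sqrt(-688 - 1746/(-4711)) = sqrt(-688 - 1746*(-1/4711)) = sqrt(-688 + 1746/4711) = sqrt(-3239422/4711) = I*sqrt(15260917042)/4711 ≈ 26.223*I)
1/B = 1/(I*sqrt(15260917042)/4711) = -I*sqrt(15260917042)/3239422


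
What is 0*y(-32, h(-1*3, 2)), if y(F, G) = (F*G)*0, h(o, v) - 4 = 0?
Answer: 0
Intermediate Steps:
h(o, v) = 4 (h(o, v) = 4 + 0 = 4)
y(F, G) = 0
0*y(-32, h(-1*3, 2)) = 0*0 = 0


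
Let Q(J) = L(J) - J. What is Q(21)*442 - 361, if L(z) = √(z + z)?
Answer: -9643 + 442*√42 ≈ -6778.5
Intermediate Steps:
L(z) = √2*√z (L(z) = √(2*z) = √2*√z)
Q(J) = -J + √2*√J (Q(J) = √2*√J - J = -J + √2*√J)
Q(21)*442 - 361 = (-1*21 + √2*√21)*442 - 361 = (-21 + √42)*442 - 361 = (-9282 + 442*√42) - 361 = -9643 + 442*√42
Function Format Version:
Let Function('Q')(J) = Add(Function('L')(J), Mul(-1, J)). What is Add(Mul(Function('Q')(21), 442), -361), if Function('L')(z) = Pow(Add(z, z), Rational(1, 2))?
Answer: Add(-9643, Mul(442, Pow(42, Rational(1, 2)))) ≈ -6778.5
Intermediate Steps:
Function('L')(z) = Mul(Pow(2, Rational(1, 2)), Pow(z, Rational(1, 2))) (Function('L')(z) = Pow(Mul(2, z), Rational(1, 2)) = Mul(Pow(2, Rational(1, 2)), Pow(z, Rational(1, 2))))
Function('Q')(J) = Add(Mul(-1, J), Mul(Pow(2, Rational(1, 2)), Pow(J, Rational(1, 2)))) (Function('Q')(J) = Add(Mul(Pow(2, Rational(1, 2)), Pow(J, Rational(1, 2))), Mul(-1, J)) = Add(Mul(-1, J), Mul(Pow(2, Rational(1, 2)), Pow(J, Rational(1, 2)))))
Add(Mul(Function('Q')(21), 442), -361) = Add(Mul(Add(Mul(-1, 21), Mul(Pow(2, Rational(1, 2)), Pow(21, Rational(1, 2)))), 442), -361) = Add(Mul(Add(-21, Pow(42, Rational(1, 2))), 442), -361) = Add(Add(-9282, Mul(442, Pow(42, Rational(1, 2)))), -361) = Add(-9643, Mul(442, Pow(42, Rational(1, 2))))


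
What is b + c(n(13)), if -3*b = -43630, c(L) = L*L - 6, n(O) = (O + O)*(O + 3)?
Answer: 562780/3 ≈ 1.8759e+5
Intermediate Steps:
n(O) = 2*O*(3 + O) (n(O) = (2*O)*(3 + O) = 2*O*(3 + O))
c(L) = -6 + L**2 (c(L) = L**2 - 6 = -6 + L**2)
b = 43630/3 (b = -1/3*(-43630) = 43630/3 ≈ 14543.)
b + c(n(13)) = 43630/3 + (-6 + (2*13*(3 + 13))**2) = 43630/3 + (-6 + (2*13*16)**2) = 43630/3 + (-6 + 416**2) = 43630/3 + (-6 + 173056) = 43630/3 + 173050 = 562780/3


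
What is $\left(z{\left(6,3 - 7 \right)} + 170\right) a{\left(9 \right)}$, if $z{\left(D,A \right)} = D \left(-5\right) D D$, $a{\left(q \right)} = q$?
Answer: $-8190$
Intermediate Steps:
$z{\left(D,A \right)} = - 5 D^{3}$ ($z{\left(D,A \right)} = - 5 D D^{2} = - 5 D^{3}$)
$\left(z{\left(6,3 - 7 \right)} + 170\right) a{\left(9 \right)} = \left(- 5 \cdot 6^{3} + 170\right) 9 = \left(\left(-5\right) 216 + 170\right) 9 = \left(-1080 + 170\right) 9 = \left(-910\right) 9 = -8190$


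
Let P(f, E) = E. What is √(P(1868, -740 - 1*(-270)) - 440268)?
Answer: I*√440738 ≈ 663.88*I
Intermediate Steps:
√(P(1868, -740 - 1*(-270)) - 440268) = √((-740 - 1*(-270)) - 440268) = √((-740 + 270) - 440268) = √(-470 - 440268) = √(-440738) = I*√440738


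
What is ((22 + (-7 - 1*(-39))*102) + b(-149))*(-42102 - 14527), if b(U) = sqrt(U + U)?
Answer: -186082894 - 56629*I*sqrt(298) ≈ -1.8608e+8 - 9.7757e+5*I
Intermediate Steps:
b(U) = sqrt(2)*sqrt(U) (b(U) = sqrt(2*U) = sqrt(2)*sqrt(U))
((22 + (-7 - 1*(-39))*102) + b(-149))*(-42102 - 14527) = ((22 + (-7 - 1*(-39))*102) + sqrt(2)*sqrt(-149))*(-42102 - 14527) = ((22 + (-7 + 39)*102) + sqrt(2)*(I*sqrt(149)))*(-56629) = ((22 + 32*102) + I*sqrt(298))*(-56629) = ((22 + 3264) + I*sqrt(298))*(-56629) = (3286 + I*sqrt(298))*(-56629) = -186082894 - 56629*I*sqrt(298)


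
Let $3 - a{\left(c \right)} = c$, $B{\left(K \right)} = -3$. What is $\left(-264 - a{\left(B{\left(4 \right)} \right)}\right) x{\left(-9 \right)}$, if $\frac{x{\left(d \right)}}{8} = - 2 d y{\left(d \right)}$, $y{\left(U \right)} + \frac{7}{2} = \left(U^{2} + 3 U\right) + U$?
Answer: $-1613520$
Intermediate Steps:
$y{\left(U \right)} = - \frac{7}{2} + U^{2} + 4 U$ ($y{\left(U \right)} = - \frac{7}{2} + \left(\left(U^{2} + 3 U\right) + U\right) = - \frac{7}{2} + \left(U^{2} + 4 U\right) = - \frac{7}{2} + U^{2} + 4 U$)
$a{\left(c \right)} = 3 - c$
$x{\left(d \right)} = - 16 d \left(- \frac{7}{2} + d^{2} + 4 d\right)$ ($x{\left(d \right)} = 8 - 2 d \left(- \frac{7}{2} + d^{2} + 4 d\right) = 8 \left(- 2 d \left(- \frac{7}{2} + d^{2} + 4 d\right)\right) = - 16 d \left(- \frac{7}{2} + d^{2} + 4 d\right)$)
$\left(-264 - a{\left(B{\left(4 \right)} \right)}\right) x{\left(-9 \right)} = \left(-264 - \left(3 - -3\right)\right) 8 \left(-9\right) \left(7 - -72 - 2 \left(-9\right)^{2}\right) = \left(-264 - \left(3 + 3\right)\right) 8 \left(-9\right) \left(7 + 72 - 162\right) = \left(-264 - 6\right) 8 \left(-9\right) \left(7 + 72 - 162\right) = \left(-264 - 6\right) 8 \left(-9\right) \left(-83\right) = \left(-270\right) 5976 = -1613520$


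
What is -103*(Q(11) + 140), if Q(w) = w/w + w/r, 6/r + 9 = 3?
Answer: -13390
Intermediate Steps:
r = -1 (r = 6/(-9 + 3) = 6/(-6) = 6*(-1/6) = -1)
Q(w) = 1 - w (Q(w) = w/w + w/(-1) = 1 + w*(-1) = 1 - w)
-103*(Q(11) + 140) = -103*((1 - 1*11) + 140) = -103*((1 - 11) + 140) = -103*(-10 + 140) = -103*130 = -13390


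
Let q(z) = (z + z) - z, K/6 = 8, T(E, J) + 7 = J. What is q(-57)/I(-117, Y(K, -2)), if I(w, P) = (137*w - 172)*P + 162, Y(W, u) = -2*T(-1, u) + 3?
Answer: 19/113353 ≈ 0.00016762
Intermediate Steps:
T(E, J) = -7 + J
K = 48 (K = 6*8 = 48)
Y(W, u) = 17 - 2*u (Y(W, u) = -2*(-7 + u) + 3 = (14 - 2*u) + 3 = 17 - 2*u)
q(z) = z (q(z) = 2*z - z = z)
I(w, P) = 162 + P*(-172 + 137*w) (I(w, P) = (-172 + 137*w)*P + 162 = P*(-172 + 137*w) + 162 = 162 + P*(-172 + 137*w))
q(-57)/I(-117, Y(K, -2)) = -57/(162 - 172*(17 - 2*(-2)) + 137*(17 - 2*(-2))*(-117)) = -57/(162 - 172*(17 + 4) + 137*(17 + 4)*(-117)) = -57/(162 - 172*21 + 137*21*(-117)) = -57/(162 - 3612 - 336609) = -57/(-340059) = -57*(-1/340059) = 19/113353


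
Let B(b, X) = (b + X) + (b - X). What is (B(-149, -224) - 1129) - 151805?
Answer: -153232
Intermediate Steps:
B(b, X) = 2*b (B(b, X) = (X + b) + (b - X) = 2*b)
(B(-149, -224) - 1129) - 151805 = (2*(-149) - 1129) - 151805 = (-298 - 1129) - 151805 = -1427 - 151805 = -153232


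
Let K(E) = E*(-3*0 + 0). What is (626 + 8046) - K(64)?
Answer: 8672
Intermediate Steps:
K(E) = 0 (K(E) = E*(0 + 0) = E*0 = 0)
(626 + 8046) - K(64) = (626 + 8046) - 1*0 = 8672 + 0 = 8672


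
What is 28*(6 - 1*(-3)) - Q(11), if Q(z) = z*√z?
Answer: 252 - 11*√11 ≈ 215.52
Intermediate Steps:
Q(z) = z^(3/2)
28*(6 - 1*(-3)) - Q(11) = 28*(6 - 1*(-3)) - 11^(3/2) = 28*(6 + 3) - 11*√11 = 28*9 - 11*√11 = 252 - 11*√11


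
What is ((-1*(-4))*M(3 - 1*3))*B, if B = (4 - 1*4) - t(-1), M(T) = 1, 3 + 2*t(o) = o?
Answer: 8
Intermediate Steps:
t(o) = -3/2 + o/2
B = 2 (B = (4 - 1*4) - (-3/2 + (1/2)*(-1)) = (4 - 4) - (-3/2 - 1/2) = 0 - 1*(-2) = 0 + 2 = 2)
((-1*(-4))*M(3 - 1*3))*B = (-1*(-4)*1)*2 = (4*1)*2 = 4*2 = 8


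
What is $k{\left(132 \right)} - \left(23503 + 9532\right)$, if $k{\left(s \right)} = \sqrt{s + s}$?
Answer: $-33035 + 2 \sqrt{66} \approx -33019.0$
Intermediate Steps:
$k{\left(s \right)} = \sqrt{2} \sqrt{s}$ ($k{\left(s \right)} = \sqrt{2 s} = \sqrt{2} \sqrt{s}$)
$k{\left(132 \right)} - \left(23503 + 9532\right) = \sqrt{2} \sqrt{132} - \left(23503 + 9532\right) = \sqrt{2} \cdot 2 \sqrt{33} - 33035 = 2 \sqrt{66} - 33035 = -33035 + 2 \sqrt{66}$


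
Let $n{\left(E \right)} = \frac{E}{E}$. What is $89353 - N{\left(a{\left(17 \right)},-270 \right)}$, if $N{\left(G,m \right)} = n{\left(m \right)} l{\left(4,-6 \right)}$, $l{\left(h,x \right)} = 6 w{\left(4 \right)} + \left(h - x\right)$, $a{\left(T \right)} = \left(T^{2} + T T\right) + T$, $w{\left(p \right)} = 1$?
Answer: $89337$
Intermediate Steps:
$n{\left(E \right)} = 1$
$a{\left(T \right)} = T + 2 T^{2}$ ($a{\left(T \right)} = \left(T^{2} + T^{2}\right) + T = 2 T^{2} + T = T + 2 T^{2}$)
$l{\left(h,x \right)} = 6 + h - x$ ($l{\left(h,x \right)} = 6 \cdot 1 + \left(h - x\right) = 6 + \left(h - x\right) = 6 + h - x$)
$N{\left(G,m \right)} = 16$ ($N{\left(G,m \right)} = 1 \left(6 + 4 - -6\right) = 1 \left(6 + 4 + 6\right) = 1 \cdot 16 = 16$)
$89353 - N{\left(a{\left(17 \right)},-270 \right)} = 89353 - 16 = 89337$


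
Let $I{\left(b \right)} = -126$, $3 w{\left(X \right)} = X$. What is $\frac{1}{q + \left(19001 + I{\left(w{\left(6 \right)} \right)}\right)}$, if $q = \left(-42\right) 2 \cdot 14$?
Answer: $\frac{1}{17699} \approx 5.65 \cdot 10^{-5}$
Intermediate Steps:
$w{\left(X \right)} = \frac{X}{3}$
$q = -1176$ ($q = \left(-84\right) 14 = -1176$)
$\frac{1}{q + \left(19001 + I{\left(w{\left(6 \right)} \right)}\right)} = \frac{1}{-1176 + \left(19001 - 126\right)} = \frac{1}{-1176 + 18875} = \frac{1}{17699}$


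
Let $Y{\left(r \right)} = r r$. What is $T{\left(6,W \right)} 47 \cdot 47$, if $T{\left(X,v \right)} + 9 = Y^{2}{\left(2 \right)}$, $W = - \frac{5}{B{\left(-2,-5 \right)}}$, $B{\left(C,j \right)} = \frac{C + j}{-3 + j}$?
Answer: $15463$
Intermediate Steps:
$B{\left(C,j \right)} = \frac{C + j}{-3 + j}$
$W = - \frac{40}{7}$ ($W = - \frac{5}{\frac{1}{-3 - 5} \left(-2 - 5\right)} = - \frac{5}{\frac{1}{-8} \left(-7\right)} = - \frac{5}{\left(- \frac{1}{8}\right) \left(-7\right)} = - \frac{5}{\frac{7}{8}} = \left(-5\right) \frac{8}{7} = - \frac{40}{7} \approx -5.7143$)
$Y{\left(r \right)} = r^{2}$
$T{\left(X,v \right)} = 7$ ($T{\left(X,v \right)} = -9 + \left(2^{2}\right)^{2} = -9 + 4^{2} = -9 + 16 = 7$)
$T{\left(6,W \right)} 47 \cdot 47 = 7 \cdot 47 \cdot 47 = 329 \cdot 47 = 15463$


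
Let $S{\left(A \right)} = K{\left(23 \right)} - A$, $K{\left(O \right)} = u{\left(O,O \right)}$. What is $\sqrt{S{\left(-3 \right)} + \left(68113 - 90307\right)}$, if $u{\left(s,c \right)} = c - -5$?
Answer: $i \sqrt{22163} \approx 148.87 i$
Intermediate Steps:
$u{\left(s,c \right)} = 5 + c$ ($u{\left(s,c \right)} = c + 5 = 5 + c$)
$K{\left(O \right)} = 5 + O$
$S{\left(A \right)} = 28 - A$ ($S{\left(A \right)} = \left(5 + 23\right) - A = 28 - A$)
$\sqrt{S{\left(-3 \right)} + \left(68113 - 90307\right)} = \sqrt{\left(28 - -3\right) + \left(68113 - 90307\right)} = \sqrt{\left(28 + 3\right) + \left(68113 - 90307\right)} = \sqrt{31 - 22194} = \sqrt{-22163} = i \sqrt{22163}$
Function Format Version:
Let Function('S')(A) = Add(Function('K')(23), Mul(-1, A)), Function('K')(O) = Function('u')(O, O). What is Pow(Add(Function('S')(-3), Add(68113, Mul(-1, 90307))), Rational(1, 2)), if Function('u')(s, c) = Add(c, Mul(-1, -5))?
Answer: Mul(I, Pow(22163, Rational(1, 2))) ≈ Mul(148.87, I)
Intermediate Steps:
Function('u')(s, c) = Add(5, c) (Function('u')(s, c) = Add(c, 5) = Add(5, c))
Function('K')(O) = Add(5, O)
Function('S')(A) = Add(28, Mul(-1, A)) (Function('S')(A) = Add(Add(5, 23), Mul(-1, A)) = Add(28, Mul(-1, A)))
Pow(Add(Function('S')(-3), Add(68113, Mul(-1, 90307))), Rational(1, 2)) = Pow(Add(Add(28, Mul(-1, -3)), Add(68113, Mul(-1, 90307))), Rational(1, 2)) = Pow(Add(Add(28, 3), Add(68113, -90307)), Rational(1, 2)) = Pow(Add(31, -22194), Rational(1, 2)) = Pow(-22163, Rational(1, 2)) = Mul(I, Pow(22163, Rational(1, 2)))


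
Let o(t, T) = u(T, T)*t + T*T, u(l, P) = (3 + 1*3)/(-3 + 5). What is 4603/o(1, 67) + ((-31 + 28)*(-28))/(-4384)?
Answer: 1237639/1230808 ≈ 1.0056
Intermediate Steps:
u(l, P) = 3 (u(l, P) = (3 + 3)/2 = 6*(1/2) = 3)
o(t, T) = T**2 + 3*t (o(t, T) = 3*t + T*T = 3*t + T**2 = T**2 + 3*t)
4603/o(1, 67) + ((-31 + 28)*(-28))/(-4384) = 4603/(67**2 + 3*1) + ((-31 + 28)*(-28))/(-4384) = 4603/(4489 + 3) - 3*(-28)*(-1/4384) = 4603/4492 + 84*(-1/4384) = 4603*(1/4492) - 21/1096 = 4603/4492 - 21/1096 = 1237639/1230808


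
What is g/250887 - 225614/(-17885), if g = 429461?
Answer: 9183504229/641016285 ≈ 14.326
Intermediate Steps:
g/250887 - 225614/(-17885) = 429461/250887 - 225614/(-17885) = 429461*(1/250887) - 225614*(-1/17885) = 429461/250887 + 225614/17885 = 9183504229/641016285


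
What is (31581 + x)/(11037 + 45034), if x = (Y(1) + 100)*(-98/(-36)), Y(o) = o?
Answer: 573407/1009278 ≈ 0.56814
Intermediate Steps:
x = 4949/18 (x = (1 + 100)*(-98/(-36)) = 101*(-98*(-1/36)) = 101*(49/18) = 4949/18 ≈ 274.94)
(31581 + x)/(11037 + 45034) = (31581 + 4949/18)/(11037 + 45034) = (573407/18)/56071 = (573407/18)*(1/56071) = 573407/1009278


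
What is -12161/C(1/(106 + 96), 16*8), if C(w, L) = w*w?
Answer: -496217444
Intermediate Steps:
C(w, L) = w²
-12161/C(1/(106 + 96), 16*8) = -12161*(106 + 96)² = -12161/((1/202)²) = -12161/1/40804 = -12161*40804 = -496217444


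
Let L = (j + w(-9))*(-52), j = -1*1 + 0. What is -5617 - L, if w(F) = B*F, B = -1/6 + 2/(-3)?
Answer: -5279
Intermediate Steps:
B = -⅚ (B = -1*⅙ + 2*(-⅓) = -⅙ - ⅔ = -⅚ ≈ -0.83333)
j = -1 (j = -1 + 0 = -1)
w(F) = -5*F/6
L = -338 (L = (-1 - ⅚*(-9))*(-52) = (-1 + 15/2)*(-52) = (13/2)*(-52) = -338)
-5617 - L = -5617 - 1*(-338) = -5617 + 338 = -5279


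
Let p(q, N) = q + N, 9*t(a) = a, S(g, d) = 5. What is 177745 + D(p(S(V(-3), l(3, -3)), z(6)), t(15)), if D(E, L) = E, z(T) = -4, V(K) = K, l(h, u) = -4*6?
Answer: 177746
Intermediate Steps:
l(h, u) = -24
t(a) = a/9
p(q, N) = N + q
177745 + D(p(S(V(-3), l(3, -3)), z(6)), t(15)) = 177745 + (-4 + 5) = 177745 + 1 = 177746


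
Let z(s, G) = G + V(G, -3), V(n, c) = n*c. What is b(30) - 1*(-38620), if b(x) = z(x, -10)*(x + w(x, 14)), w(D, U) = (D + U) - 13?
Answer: 39840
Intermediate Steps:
V(n, c) = c*n
z(s, G) = -2*G (z(s, G) = G - 3*G = -2*G)
w(D, U) = -13 + D + U
b(x) = 20 + 40*x (b(x) = (-2*(-10))*(x + (-13 + x + 14)) = 20*(x + (1 + x)) = 20*(1 + 2*x) = 20 + 40*x)
b(30) - 1*(-38620) = (20 + 40*30) - 1*(-38620) = (20 + 1200) + 38620 = 1220 + 38620 = 39840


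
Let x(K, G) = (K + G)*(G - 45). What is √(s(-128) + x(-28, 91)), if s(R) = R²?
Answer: √19282 ≈ 138.86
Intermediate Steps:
x(K, G) = (-45 + G)*(G + K) (x(K, G) = (G + K)*(-45 + G) = (-45 + G)*(G + K))
√(s(-128) + x(-28, 91)) = √((-128)² + (91² - 45*91 - 45*(-28) + 91*(-28))) = √(16384 + (8281 - 4095 + 1260 - 2548)) = √(16384 + 2898) = √19282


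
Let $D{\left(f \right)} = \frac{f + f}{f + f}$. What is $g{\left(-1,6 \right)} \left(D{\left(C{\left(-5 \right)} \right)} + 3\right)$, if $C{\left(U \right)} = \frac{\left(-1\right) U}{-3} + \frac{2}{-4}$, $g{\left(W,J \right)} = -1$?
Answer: $-4$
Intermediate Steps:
$C{\left(U \right)} = - \frac{1}{2} + \frac{U}{3}$ ($C{\left(U \right)} = - U \left(- \frac{1}{3}\right) + 2 \left(- \frac{1}{4}\right) = \frac{U}{3} - \frac{1}{2} = - \frac{1}{2} + \frac{U}{3}$)
$D{\left(f \right)} = 1$ ($D{\left(f \right)} = \frac{2 f}{2 f} = 2 f \frac{1}{2 f} = 1$)
$g{\left(-1,6 \right)} \left(D{\left(C{\left(-5 \right)} \right)} + 3\right) = - (1 + 3) = \left(-1\right) 4 = -4$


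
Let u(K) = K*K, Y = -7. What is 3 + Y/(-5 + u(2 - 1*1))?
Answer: 19/4 ≈ 4.7500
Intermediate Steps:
u(K) = K²
3 + Y/(-5 + u(2 - 1*1)) = 3 - 7/(-5 + (2 - 1*1)²) = 3 - 7/(-5 + (2 - 1)²) = 3 - 7/(-5 + 1²) = 3 - 7/(-5 + 1) = 3 - 7/(-4) = 3 - 7*(-¼) = 3 + 7/4 = 19/4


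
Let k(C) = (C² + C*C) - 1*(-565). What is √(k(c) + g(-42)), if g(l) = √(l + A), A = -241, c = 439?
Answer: √(386007 + I*√283) ≈ 621.29 + 0.01*I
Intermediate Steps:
g(l) = √(-241 + l) (g(l) = √(l - 241) = √(-241 + l))
k(C) = 565 + 2*C² (k(C) = (C² + C²) + 565 = 2*C² + 565 = 565 + 2*C²)
√(k(c) + g(-42)) = √((565 + 2*439²) + √(-241 - 42)) = √((565 + 2*192721) + √(-283)) = √((565 + 385442) + I*√283) = √(386007 + I*√283)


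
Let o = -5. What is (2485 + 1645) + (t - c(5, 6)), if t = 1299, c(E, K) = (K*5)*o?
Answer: 5579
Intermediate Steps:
c(E, K) = -25*K (c(E, K) = (K*5)*(-5) = (5*K)*(-5) = -25*K)
(2485 + 1645) + (t - c(5, 6)) = (2485 + 1645) + (1299 - (-25)*6) = 4130 + (1299 - 1*(-150)) = 4130 + (1299 + 150) = 4130 + 1449 = 5579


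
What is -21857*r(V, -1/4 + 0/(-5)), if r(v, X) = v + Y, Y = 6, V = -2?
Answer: -87428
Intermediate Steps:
V = -2 (V = -1*2 = -2)
r(v, X) = 6 + v (r(v, X) = v + 6 = 6 + v)
-21857*r(V, -1/4 + 0/(-5)) = -21857*(6 - 2) = -21857*4 = -87428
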